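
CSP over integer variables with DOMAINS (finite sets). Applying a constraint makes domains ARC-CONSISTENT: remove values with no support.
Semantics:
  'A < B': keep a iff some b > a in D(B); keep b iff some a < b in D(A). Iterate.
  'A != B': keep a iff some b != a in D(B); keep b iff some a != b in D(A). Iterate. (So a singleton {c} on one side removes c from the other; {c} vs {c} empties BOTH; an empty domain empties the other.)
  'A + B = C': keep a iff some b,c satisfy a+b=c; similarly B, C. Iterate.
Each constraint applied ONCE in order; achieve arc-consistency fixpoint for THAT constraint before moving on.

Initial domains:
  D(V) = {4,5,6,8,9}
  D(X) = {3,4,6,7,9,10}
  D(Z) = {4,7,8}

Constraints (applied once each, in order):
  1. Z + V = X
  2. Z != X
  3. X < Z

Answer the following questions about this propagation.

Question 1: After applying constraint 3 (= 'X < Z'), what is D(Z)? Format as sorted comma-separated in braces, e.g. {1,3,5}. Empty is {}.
Answer: {}

Derivation:
Constraint 1 (Z + V = X) on D(Z)={4,7,8} D(V)={4,5,6,8,9} D(X)={3,4,6,7,9,10}: Z {4,7,8}->{4}; V {4,5,6,8,9}->{5,6}; X {3,4,6,7,9,10}->{9,10}
Constraint 2 (Z != X) on D(Z)={4} D(X)={9,10}: no change
Constraint 3 (X < Z) on D(X)={9,10} D(Z)={4}: X {9,10}->{}; Z {4}->{}
So after constraint 3: D(Z) = {}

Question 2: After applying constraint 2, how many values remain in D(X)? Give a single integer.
Answer: 2

Derivation:
Constraint 1 (Z + V = X) on D(Z)={4,7,8} D(V)={4,5,6,8,9} D(X)={3,4,6,7,9,10}: Z {4,7,8}->{4}; V {4,5,6,8,9}->{5,6}; X {3,4,6,7,9,10}->{9,10}
Constraint 2 (Z != X) on D(Z)={4} D(X)={9,10}: no change
So after constraint 2: D(X)={9,10}, size = 2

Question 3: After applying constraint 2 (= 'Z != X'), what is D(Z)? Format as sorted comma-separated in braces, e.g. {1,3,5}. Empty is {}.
Answer: {4}

Derivation:
Constraint 1 (Z + V = X) on D(Z)={4,7,8} D(V)={4,5,6,8,9} D(X)={3,4,6,7,9,10}: Z {4,7,8}->{4}; V {4,5,6,8,9}->{5,6}; X {3,4,6,7,9,10}->{9,10}
Constraint 2 (Z != X) on D(Z)={4} D(X)={9,10}: no change
So after constraint 2: D(Z) = {4}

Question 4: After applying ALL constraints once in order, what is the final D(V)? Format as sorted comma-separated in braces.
Constraint 1 (Z + V = X) on D(Z)={4,7,8} D(V)={4,5,6,8,9} D(X)={3,4,6,7,9,10}: Z {4,7,8}->{4}; V {4,5,6,8,9}->{5,6}; X {3,4,6,7,9,10}->{9,10}
Constraint 2 (Z != X) on D(Z)={4} D(X)={9,10}: no change
Constraint 3 (X < Z) on D(X)={9,10} D(Z)={4}: X {9,10}->{}; Z {4}->{}
So after all 3 constraints: D(V) = {5,6}

Answer: {5,6}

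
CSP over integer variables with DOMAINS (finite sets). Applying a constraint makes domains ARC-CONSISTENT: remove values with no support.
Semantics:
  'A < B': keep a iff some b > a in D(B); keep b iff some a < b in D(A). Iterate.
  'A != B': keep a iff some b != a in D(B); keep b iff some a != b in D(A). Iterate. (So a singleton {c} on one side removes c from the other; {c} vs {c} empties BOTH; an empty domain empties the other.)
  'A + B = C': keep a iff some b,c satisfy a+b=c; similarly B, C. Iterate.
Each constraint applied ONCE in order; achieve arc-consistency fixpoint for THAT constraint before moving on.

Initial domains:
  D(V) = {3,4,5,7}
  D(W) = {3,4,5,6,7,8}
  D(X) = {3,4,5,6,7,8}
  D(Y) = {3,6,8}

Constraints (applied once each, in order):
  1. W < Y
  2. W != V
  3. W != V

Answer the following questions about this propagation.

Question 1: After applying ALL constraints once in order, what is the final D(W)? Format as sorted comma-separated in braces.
Constraint 1 (W < Y) on D(W)={3,4,5,6,7,8} D(Y)={3,6,8}: W {3,4,5,6,7,8}->{3,4,5,6,7}; Y {3,6,8}->{6,8}
Constraint 2 (W != V) on D(W)={3,4,5,6,7} D(V)={3,4,5,7}: no change
Constraint 3 (W != V) on D(W)={3,4,5,6,7} D(V)={3,4,5,7}: no change
So after all 3 constraints: D(W) = {3,4,5,6,7}

Answer: {3,4,5,6,7}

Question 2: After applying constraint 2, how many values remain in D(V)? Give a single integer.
Answer: 4

Derivation:
Constraint 1 (W < Y) on D(W)={3,4,5,6,7,8} D(Y)={3,6,8}: W {3,4,5,6,7,8}->{3,4,5,6,7}; Y {3,6,8}->{6,8}
Constraint 2 (W != V) on D(W)={3,4,5,6,7} D(V)={3,4,5,7}: no change
So after constraint 2: D(V)={3,4,5,7}, size = 4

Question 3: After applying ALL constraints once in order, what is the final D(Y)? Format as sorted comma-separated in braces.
Constraint 1 (W < Y) on D(W)={3,4,5,6,7,8} D(Y)={3,6,8}: W {3,4,5,6,7,8}->{3,4,5,6,7}; Y {3,6,8}->{6,8}
Constraint 2 (W != V) on D(W)={3,4,5,6,7} D(V)={3,4,5,7}: no change
Constraint 3 (W != V) on D(W)={3,4,5,6,7} D(V)={3,4,5,7}: no change
So after all 3 constraints: D(Y) = {6,8}

Answer: {6,8}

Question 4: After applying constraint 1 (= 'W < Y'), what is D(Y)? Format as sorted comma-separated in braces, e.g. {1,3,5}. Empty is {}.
Answer: {6,8}

Derivation:
Constraint 1 (W < Y) on D(W)={3,4,5,6,7,8} D(Y)={3,6,8}: W {3,4,5,6,7,8}->{3,4,5,6,7}; Y {3,6,8}->{6,8}
So after constraint 1: D(Y) = {6,8}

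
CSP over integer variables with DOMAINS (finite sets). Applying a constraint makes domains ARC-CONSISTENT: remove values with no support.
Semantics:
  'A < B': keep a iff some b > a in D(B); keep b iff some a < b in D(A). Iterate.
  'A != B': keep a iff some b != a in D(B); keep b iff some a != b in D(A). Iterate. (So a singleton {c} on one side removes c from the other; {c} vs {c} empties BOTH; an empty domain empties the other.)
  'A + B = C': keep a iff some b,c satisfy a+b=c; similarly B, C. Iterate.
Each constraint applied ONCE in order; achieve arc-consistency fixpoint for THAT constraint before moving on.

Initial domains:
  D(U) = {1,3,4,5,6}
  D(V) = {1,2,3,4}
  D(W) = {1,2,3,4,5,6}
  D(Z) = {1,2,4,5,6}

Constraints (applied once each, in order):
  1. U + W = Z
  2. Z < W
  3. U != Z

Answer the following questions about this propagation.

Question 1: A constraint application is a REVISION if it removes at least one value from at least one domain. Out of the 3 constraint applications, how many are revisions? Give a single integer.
Answer: 2

Derivation:
Constraint 1 (U + W = Z) on D(U)={1,3,4,5,6} D(W)={1,2,3,4,5,6} D(Z)={1,2,4,5,6}: U {1,3,4,5,6}->{1,3,4,5}; W {1,2,3,4,5,6}->{1,2,3,4,5}; Z {1,2,4,5,6}->{2,4,5,6} => REVISION
Constraint 2 (Z < W) on D(Z)={2,4,5,6} D(W)={1,2,3,4,5}: Z {2,4,5,6}->{2,4}; W {1,2,3,4,5}->{3,4,5} => REVISION
Constraint 3 (U != Z) on D(U)={1,3,4,5} D(Z)={2,4}: no change => not a revision
Total revisions = 2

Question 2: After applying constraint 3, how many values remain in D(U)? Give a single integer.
Constraint 1 (U + W = Z) on D(U)={1,3,4,5,6} D(W)={1,2,3,4,5,6} D(Z)={1,2,4,5,6}: U {1,3,4,5,6}->{1,3,4,5}; W {1,2,3,4,5,6}->{1,2,3,4,5}; Z {1,2,4,5,6}->{2,4,5,6}
Constraint 2 (Z < W) on D(Z)={2,4,5,6} D(W)={1,2,3,4,5}: Z {2,4,5,6}->{2,4}; W {1,2,3,4,5}->{3,4,5}
Constraint 3 (U != Z) on D(U)={1,3,4,5} D(Z)={2,4}: no change
So after constraint 3: D(U)={1,3,4,5}, size = 4

Answer: 4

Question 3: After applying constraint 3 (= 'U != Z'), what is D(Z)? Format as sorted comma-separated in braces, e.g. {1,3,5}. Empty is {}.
Constraint 1 (U + W = Z) on D(U)={1,3,4,5,6} D(W)={1,2,3,4,5,6} D(Z)={1,2,4,5,6}: U {1,3,4,5,6}->{1,3,4,5}; W {1,2,3,4,5,6}->{1,2,3,4,5}; Z {1,2,4,5,6}->{2,4,5,6}
Constraint 2 (Z < W) on D(Z)={2,4,5,6} D(W)={1,2,3,4,5}: Z {2,4,5,6}->{2,4}; W {1,2,3,4,5}->{3,4,5}
Constraint 3 (U != Z) on D(U)={1,3,4,5} D(Z)={2,4}: no change
So after constraint 3: D(Z) = {2,4}

Answer: {2,4}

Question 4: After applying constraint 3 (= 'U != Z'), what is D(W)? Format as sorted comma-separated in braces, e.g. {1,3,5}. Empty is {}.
Answer: {3,4,5}

Derivation:
Constraint 1 (U + W = Z) on D(U)={1,3,4,5,6} D(W)={1,2,3,4,5,6} D(Z)={1,2,4,5,6}: U {1,3,4,5,6}->{1,3,4,5}; W {1,2,3,4,5,6}->{1,2,3,4,5}; Z {1,2,4,5,6}->{2,4,5,6}
Constraint 2 (Z < W) on D(Z)={2,4,5,6} D(W)={1,2,3,4,5}: Z {2,4,5,6}->{2,4}; W {1,2,3,4,5}->{3,4,5}
Constraint 3 (U != Z) on D(U)={1,3,4,5} D(Z)={2,4}: no change
So after constraint 3: D(W) = {3,4,5}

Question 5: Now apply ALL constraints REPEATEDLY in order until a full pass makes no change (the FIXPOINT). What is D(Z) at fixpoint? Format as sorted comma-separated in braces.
pass 0 (initial): D(Z)={1,2,4,5,6}
pass 1: U {1,3,4,5,6}->{1,3,4,5}; W {1,2,3,4,5,6}->{3,4,5}; Z {1,2,4,5,6}->{2,4}
pass 2: U {1,3,4,5}->{}; W {3,4,5}->{}; Z {2,4}->{}
pass 3: no change
Fixpoint after 3 passes: D(Z) = {}

Answer: {}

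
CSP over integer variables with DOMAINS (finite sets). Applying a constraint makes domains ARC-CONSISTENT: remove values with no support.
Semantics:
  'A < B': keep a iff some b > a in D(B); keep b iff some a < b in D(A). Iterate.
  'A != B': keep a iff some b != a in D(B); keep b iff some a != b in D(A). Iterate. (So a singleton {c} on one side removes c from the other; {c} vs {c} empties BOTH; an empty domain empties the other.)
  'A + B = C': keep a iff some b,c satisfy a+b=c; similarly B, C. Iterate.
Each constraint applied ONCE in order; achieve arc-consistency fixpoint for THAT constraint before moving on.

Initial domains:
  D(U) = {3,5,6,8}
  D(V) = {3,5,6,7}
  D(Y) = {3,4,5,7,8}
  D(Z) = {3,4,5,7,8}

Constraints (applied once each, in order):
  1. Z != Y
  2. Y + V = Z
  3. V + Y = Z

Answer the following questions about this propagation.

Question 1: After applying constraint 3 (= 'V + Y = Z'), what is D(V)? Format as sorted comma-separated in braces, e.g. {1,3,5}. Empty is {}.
Constraint 1 (Z != Y) on D(Z)={3,4,5,7,8} D(Y)={3,4,5,7,8}: no change
Constraint 2 (Y + V = Z) on D(Y)={3,4,5,7,8} D(V)={3,5,6,7} D(Z)={3,4,5,7,8}: Y {3,4,5,7,8}->{3,4,5}; V {3,5,6,7}->{3,5}; Z {3,4,5,7,8}->{7,8}
Constraint 3 (V + Y = Z) on D(V)={3,5} D(Y)={3,4,5} D(Z)={7,8}: no change
So after constraint 3: D(V) = {3,5}

Answer: {3,5}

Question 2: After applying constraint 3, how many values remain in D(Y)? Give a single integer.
Constraint 1 (Z != Y) on D(Z)={3,4,5,7,8} D(Y)={3,4,5,7,8}: no change
Constraint 2 (Y + V = Z) on D(Y)={3,4,5,7,8} D(V)={3,5,6,7} D(Z)={3,4,5,7,8}: Y {3,4,5,7,8}->{3,4,5}; V {3,5,6,7}->{3,5}; Z {3,4,5,7,8}->{7,8}
Constraint 3 (V + Y = Z) on D(V)={3,5} D(Y)={3,4,5} D(Z)={7,8}: no change
So after constraint 3: D(Y)={3,4,5}, size = 3

Answer: 3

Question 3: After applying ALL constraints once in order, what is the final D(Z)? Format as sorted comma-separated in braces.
Constraint 1 (Z != Y) on D(Z)={3,4,5,7,8} D(Y)={3,4,5,7,8}: no change
Constraint 2 (Y + V = Z) on D(Y)={3,4,5,7,8} D(V)={3,5,6,7} D(Z)={3,4,5,7,8}: Y {3,4,5,7,8}->{3,4,5}; V {3,5,6,7}->{3,5}; Z {3,4,5,7,8}->{7,8}
Constraint 3 (V + Y = Z) on D(V)={3,5} D(Y)={3,4,5} D(Z)={7,8}: no change
So after all 3 constraints: D(Z) = {7,8}

Answer: {7,8}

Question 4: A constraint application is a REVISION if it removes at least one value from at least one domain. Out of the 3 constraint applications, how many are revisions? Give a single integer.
Constraint 1 (Z != Y) on D(Z)={3,4,5,7,8} D(Y)={3,4,5,7,8}: no change => not a revision
Constraint 2 (Y + V = Z) on D(Y)={3,4,5,7,8} D(V)={3,5,6,7} D(Z)={3,4,5,7,8}: Y {3,4,5,7,8}->{3,4,5}; V {3,5,6,7}->{3,5}; Z {3,4,5,7,8}->{7,8} => REVISION
Constraint 3 (V + Y = Z) on D(V)={3,5} D(Y)={3,4,5} D(Z)={7,8}: no change => not a revision
Total revisions = 1

Answer: 1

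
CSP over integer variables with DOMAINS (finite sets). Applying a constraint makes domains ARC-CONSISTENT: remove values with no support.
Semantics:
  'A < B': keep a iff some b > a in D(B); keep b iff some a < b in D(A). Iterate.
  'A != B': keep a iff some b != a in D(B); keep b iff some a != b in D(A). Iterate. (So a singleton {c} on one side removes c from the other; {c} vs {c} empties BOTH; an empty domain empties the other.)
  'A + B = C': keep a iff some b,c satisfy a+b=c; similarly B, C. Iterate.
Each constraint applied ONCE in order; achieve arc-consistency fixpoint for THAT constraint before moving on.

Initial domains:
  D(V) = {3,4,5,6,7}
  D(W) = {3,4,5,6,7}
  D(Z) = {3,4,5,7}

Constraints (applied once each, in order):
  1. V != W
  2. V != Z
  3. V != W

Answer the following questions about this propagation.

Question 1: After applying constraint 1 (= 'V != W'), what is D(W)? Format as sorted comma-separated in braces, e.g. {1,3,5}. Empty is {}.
Answer: {3,4,5,6,7}

Derivation:
Constraint 1 (V != W) on D(V)={3,4,5,6,7} D(W)={3,4,5,6,7}: no change
So after constraint 1: D(W) = {3,4,5,6,7}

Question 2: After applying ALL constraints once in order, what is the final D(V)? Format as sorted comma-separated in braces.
Constraint 1 (V != W) on D(V)={3,4,5,6,7} D(W)={3,4,5,6,7}: no change
Constraint 2 (V != Z) on D(V)={3,4,5,6,7} D(Z)={3,4,5,7}: no change
Constraint 3 (V != W) on D(V)={3,4,5,6,7} D(W)={3,4,5,6,7}: no change
So after all 3 constraints: D(V) = {3,4,5,6,7}

Answer: {3,4,5,6,7}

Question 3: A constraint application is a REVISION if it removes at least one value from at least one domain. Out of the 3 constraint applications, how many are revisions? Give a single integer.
Constraint 1 (V != W) on D(V)={3,4,5,6,7} D(W)={3,4,5,6,7}: no change => not a revision
Constraint 2 (V != Z) on D(V)={3,4,5,6,7} D(Z)={3,4,5,7}: no change => not a revision
Constraint 3 (V != W) on D(V)={3,4,5,6,7} D(W)={3,4,5,6,7}: no change => not a revision
Total revisions = 0

Answer: 0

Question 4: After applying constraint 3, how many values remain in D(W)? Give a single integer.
Constraint 1 (V != W) on D(V)={3,4,5,6,7} D(W)={3,4,5,6,7}: no change
Constraint 2 (V != Z) on D(V)={3,4,5,6,7} D(Z)={3,4,5,7}: no change
Constraint 3 (V != W) on D(V)={3,4,5,6,7} D(W)={3,4,5,6,7}: no change
So after constraint 3: D(W)={3,4,5,6,7}, size = 5

Answer: 5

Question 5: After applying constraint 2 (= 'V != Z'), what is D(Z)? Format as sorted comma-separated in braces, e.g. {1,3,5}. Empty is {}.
Answer: {3,4,5,7}

Derivation:
Constraint 1 (V != W) on D(V)={3,4,5,6,7} D(W)={3,4,5,6,7}: no change
Constraint 2 (V != Z) on D(V)={3,4,5,6,7} D(Z)={3,4,5,7}: no change
So after constraint 2: D(Z) = {3,4,5,7}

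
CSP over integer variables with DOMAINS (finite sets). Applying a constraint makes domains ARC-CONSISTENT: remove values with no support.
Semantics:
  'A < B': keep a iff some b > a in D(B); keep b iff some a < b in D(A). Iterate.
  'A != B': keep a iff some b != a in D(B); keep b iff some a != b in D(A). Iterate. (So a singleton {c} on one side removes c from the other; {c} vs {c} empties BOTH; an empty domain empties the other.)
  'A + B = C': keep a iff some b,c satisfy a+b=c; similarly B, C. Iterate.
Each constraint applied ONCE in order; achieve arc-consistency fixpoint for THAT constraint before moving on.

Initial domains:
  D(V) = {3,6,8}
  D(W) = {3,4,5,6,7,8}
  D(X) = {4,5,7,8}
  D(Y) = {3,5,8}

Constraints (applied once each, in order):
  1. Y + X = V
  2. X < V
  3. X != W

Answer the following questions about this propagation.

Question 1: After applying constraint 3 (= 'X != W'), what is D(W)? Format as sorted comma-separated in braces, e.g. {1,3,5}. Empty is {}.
Constraint 1 (Y + X = V) on D(Y)={3,5,8} D(X)={4,5,7,8} D(V)={3,6,8}: Y {3,5,8}->{3}; X {4,5,7,8}->{5}; V {3,6,8}->{8}
Constraint 2 (X < V) on D(X)={5} D(V)={8}: no change
Constraint 3 (X != W) on D(X)={5} D(W)={3,4,5,6,7,8}: W {3,4,5,6,7,8}->{3,4,6,7,8}
So after constraint 3: D(W) = {3,4,6,7,8}

Answer: {3,4,6,7,8}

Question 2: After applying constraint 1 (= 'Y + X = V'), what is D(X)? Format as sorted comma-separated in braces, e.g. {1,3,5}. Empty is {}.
Answer: {5}

Derivation:
Constraint 1 (Y + X = V) on D(Y)={3,5,8} D(X)={4,5,7,8} D(V)={3,6,8}: Y {3,5,8}->{3}; X {4,5,7,8}->{5}; V {3,6,8}->{8}
So after constraint 1: D(X) = {5}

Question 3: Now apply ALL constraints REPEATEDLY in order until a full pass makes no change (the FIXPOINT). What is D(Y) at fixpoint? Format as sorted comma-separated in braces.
Answer: {3}

Derivation:
pass 0 (initial): D(Y)={3,5,8}
pass 1: V {3,6,8}->{8}; W {3,4,5,6,7,8}->{3,4,6,7,8}; X {4,5,7,8}->{5}; Y {3,5,8}->{3}
pass 2: no change
Fixpoint after 2 passes: D(Y) = {3}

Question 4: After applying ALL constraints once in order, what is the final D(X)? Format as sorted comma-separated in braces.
Answer: {5}

Derivation:
Constraint 1 (Y + X = V) on D(Y)={3,5,8} D(X)={4,5,7,8} D(V)={3,6,8}: Y {3,5,8}->{3}; X {4,5,7,8}->{5}; V {3,6,8}->{8}
Constraint 2 (X < V) on D(X)={5} D(V)={8}: no change
Constraint 3 (X != W) on D(X)={5} D(W)={3,4,5,6,7,8}: W {3,4,5,6,7,8}->{3,4,6,7,8}
So after all 3 constraints: D(X) = {5}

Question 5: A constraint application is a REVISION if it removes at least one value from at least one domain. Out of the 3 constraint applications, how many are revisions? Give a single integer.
Constraint 1 (Y + X = V) on D(Y)={3,5,8} D(X)={4,5,7,8} D(V)={3,6,8}: Y {3,5,8}->{3}; X {4,5,7,8}->{5}; V {3,6,8}->{8} => REVISION
Constraint 2 (X < V) on D(X)={5} D(V)={8}: no change => not a revision
Constraint 3 (X != W) on D(X)={5} D(W)={3,4,5,6,7,8}: W {3,4,5,6,7,8}->{3,4,6,7,8} => REVISION
Total revisions = 2

Answer: 2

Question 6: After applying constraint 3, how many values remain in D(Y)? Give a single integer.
Answer: 1

Derivation:
Constraint 1 (Y + X = V) on D(Y)={3,5,8} D(X)={4,5,7,8} D(V)={3,6,8}: Y {3,5,8}->{3}; X {4,5,7,8}->{5}; V {3,6,8}->{8}
Constraint 2 (X < V) on D(X)={5} D(V)={8}: no change
Constraint 3 (X != W) on D(X)={5} D(W)={3,4,5,6,7,8}: W {3,4,5,6,7,8}->{3,4,6,7,8}
So after constraint 3: D(Y)={3}, size = 1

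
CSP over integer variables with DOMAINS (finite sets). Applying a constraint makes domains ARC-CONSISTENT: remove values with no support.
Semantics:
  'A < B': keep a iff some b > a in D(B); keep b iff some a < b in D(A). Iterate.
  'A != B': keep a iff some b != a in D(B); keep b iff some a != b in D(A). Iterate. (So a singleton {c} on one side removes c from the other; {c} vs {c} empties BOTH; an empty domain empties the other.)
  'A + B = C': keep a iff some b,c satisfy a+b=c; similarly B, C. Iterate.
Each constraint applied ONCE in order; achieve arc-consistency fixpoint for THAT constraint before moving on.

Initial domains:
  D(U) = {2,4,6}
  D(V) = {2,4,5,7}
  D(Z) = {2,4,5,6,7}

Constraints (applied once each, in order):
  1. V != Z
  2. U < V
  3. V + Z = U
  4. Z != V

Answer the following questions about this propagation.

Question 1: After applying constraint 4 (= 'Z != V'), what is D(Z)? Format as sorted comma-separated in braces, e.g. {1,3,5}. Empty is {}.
Constraint 1 (V != Z) on D(V)={2,4,5,7} D(Z)={2,4,5,6,7}: no change
Constraint 2 (U < V) on D(U)={2,4,6} D(V)={2,4,5,7}: V {2,4,5,7}->{4,5,7}
Constraint 3 (V + Z = U) on D(V)={4,5,7} D(Z)={2,4,5,6,7} D(U)={2,4,6}: V {4,5,7}->{4}; Z {2,4,5,6,7}->{2}; U {2,4,6}->{6}
Constraint 4 (Z != V) on D(Z)={2} D(V)={4}: no change
So after constraint 4: D(Z) = {2}

Answer: {2}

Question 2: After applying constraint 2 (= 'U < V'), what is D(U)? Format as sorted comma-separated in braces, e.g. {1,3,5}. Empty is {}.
Answer: {2,4,6}

Derivation:
Constraint 1 (V != Z) on D(V)={2,4,5,7} D(Z)={2,4,5,6,7}: no change
Constraint 2 (U < V) on D(U)={2,4,6} D(V)={2,4,5,7}: V {2,4,5,7}->{4,5,7}
So after constraint 2: D(U) = {2,4,6}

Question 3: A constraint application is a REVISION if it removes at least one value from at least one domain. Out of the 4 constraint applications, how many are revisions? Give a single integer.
Constraint 1 (V != Z) on D(V)={2,4,5,7} D(Z)={2,4,5,6,7}: no change => not a revision
Constraint 2 (U < V) on D(U)={2,4,6} D(V)={2,4,5,7}: V {2,4,5,7}->{4,5,7} => REVISION
Constraint 3 (V + Z = U) on D(V)={4,5,7} D(Z)={2,4,5,6,7} D(U)={2,4,6}: V {4,5,7}->{4}; Z {2,4,5,6,7}->{2}; U {2,4,6}->{6} => REVISION
Constraint 4 (Z != V) on D(Z)={2} D(V)={4}: no change => not a revision
Total revisions = 2

Answer: 2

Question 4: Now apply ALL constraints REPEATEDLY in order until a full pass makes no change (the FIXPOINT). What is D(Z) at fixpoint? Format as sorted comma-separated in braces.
Answer: {}

Derivation:
pass 0 (initial): D(Z)={2,4,5,6,7}
pass 1: U {2,4,6}->{6}; V {2,4,5,7}->{4}; Z {2,4,5,6,7}->{2}
pass 2: U {6}->{}; V {4}->{}; Z {2}->{}
pass 3: no change
Fixpoint after 3 passes: D(Z) = {}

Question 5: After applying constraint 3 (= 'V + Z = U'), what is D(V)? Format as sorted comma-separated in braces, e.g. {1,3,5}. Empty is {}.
Answer: {4}

Derivation:
Constraint 1 (V != Z) on D(V)={2,4,5,7} D(Z)={2,4,5,6,7}: no change
Constraint 2 (U < V) on D(U)={2,4,6} D(V)={2,4,5,7}: V {2,4,5,7}->{4,5,7}
Constraint 3 (V + Z = U) on D(V)={4,5,7} D(Z)={2,4,5,6,7} D(U)={2,4,6}: V {4,5,7}->{4}; Z {2,4,5,6,7}->{2}; U {2,4,6}->{6}
So after constraint 3: D(V) = {4}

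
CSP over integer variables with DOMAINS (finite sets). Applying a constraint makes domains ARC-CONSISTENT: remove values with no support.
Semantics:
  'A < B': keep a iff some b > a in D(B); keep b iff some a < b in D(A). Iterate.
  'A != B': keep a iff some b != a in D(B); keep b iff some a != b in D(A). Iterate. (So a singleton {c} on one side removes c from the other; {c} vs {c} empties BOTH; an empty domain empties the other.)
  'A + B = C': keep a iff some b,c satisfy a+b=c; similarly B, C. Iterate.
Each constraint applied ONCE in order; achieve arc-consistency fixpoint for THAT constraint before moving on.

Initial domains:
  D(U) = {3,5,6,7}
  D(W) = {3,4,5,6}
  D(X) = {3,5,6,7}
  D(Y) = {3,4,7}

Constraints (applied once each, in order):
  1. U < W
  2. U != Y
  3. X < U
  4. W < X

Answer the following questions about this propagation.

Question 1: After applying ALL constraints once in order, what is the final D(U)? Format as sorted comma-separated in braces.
Answer: {5}

Derivation:
Constraint 1 (U < W) on D(U)={3,5,6,7} D(W)={3,4,5,6}: U {3,5,6,7}->{3,5}; W {3,4,5,6}->{4,5,6}
Constraint 2 (U != Y) on D(U)={3,5} D(Y)={3,4,7}: no change
Constraint 3 (X < U) on D(X)={3,5,6,7} D(U)={3,5}: X {3,5,6,7}->{3}; U {3,5}->{5}
Constraint 4 (W < X) on D(W)={4,5,6} D(X)={3}: W {4,5,6}->{}; X {3}->{}
So after all 4 constraints: D(U) = {5}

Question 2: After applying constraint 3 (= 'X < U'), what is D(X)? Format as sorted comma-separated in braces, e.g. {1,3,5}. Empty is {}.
Constraint 1 (U < W) on D(U)={3,5,6,7} D(W)={3,4,5,6}: U {3,5,6,7}->{3,5}; W {3,4,5,6}->{4,5,6}
Constraint 2 (U != Y) on D(U)={3,5} D(Y)={3,4,7}: no change
Constraint 3 (X < U) on D(X)={3,5,6,7} D(U)={3,5}: X {3,5,6,7}->{3}; U {3,5}->{5}
So after constraint 3: D(X) = {3}

Answer: {3}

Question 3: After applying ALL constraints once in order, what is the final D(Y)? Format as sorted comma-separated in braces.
Answer: {3,4,7}

Derivation:
Constraint 1 (U < W) on D(U)={3,5,6,7} D(W)={3,4,5,6}: U {3,5,6,7}->{3,5}; W {3,4,5,6}->{4,5,6}
Constraint 2 (U != Y) on D(U)={3,5} D(Y)={3,4,7}: no change
Constraint 3 (X < U) on D(X)={3,5,6,7} D(U)={3,5}: X {3,5,6,7}->{3}; U {3,5}->{5}
Constraint 4 (W < X) on D(W)={4,5,6} D(X)={3}: W {4,5,6}->{}; X {3}->{}
So after all 4 constraints: D(Y) = {3,4,7}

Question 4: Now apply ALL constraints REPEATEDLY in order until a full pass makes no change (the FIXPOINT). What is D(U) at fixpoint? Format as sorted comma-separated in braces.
pass 0 (initial): D(U)={3,5,6,7}
pass 1: U {3,5,6,7}->{5}; W {3,4,5,6}->{}; X {3,5,6,7}->{}
pass 2: U {5}->{}; Y {3,4,7}->{}
pass 3: no change
Fixpoint after 3 passes: D(U) = {}

Answer: {}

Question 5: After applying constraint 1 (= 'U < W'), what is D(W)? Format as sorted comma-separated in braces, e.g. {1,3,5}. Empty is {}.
Answer: {4,5,6}

Derivation:
Constraint 1 (U < W) on D(U)={3,5,6,7} D(W)={3,4,5,6}: U {3,5,6,7}->{3,5}; W {3,4,5,6}->{4,5,6}
So after constraint 1: D(W) = {4,5,6}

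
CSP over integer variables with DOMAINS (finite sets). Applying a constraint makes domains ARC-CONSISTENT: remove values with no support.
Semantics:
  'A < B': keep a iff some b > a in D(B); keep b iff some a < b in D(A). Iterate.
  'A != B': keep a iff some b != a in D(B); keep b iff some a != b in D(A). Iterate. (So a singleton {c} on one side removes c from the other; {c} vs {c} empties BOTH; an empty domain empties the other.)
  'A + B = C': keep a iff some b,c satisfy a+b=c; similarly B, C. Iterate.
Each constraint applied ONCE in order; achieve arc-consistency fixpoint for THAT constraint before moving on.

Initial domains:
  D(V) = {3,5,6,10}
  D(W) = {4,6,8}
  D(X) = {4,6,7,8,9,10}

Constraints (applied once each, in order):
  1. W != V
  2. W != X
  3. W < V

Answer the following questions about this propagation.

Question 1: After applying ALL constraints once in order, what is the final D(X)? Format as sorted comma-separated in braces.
Answer: {4,6,7,8,9,10}

Derivation:
Constraint 1 (W != V) on D(W)={4,6,8} D(V)={3,5,6,10}: no change
Constraint 2 (W != X) on D(W)={4,6,8} D(X)={4,6,7,8,9,10}: no change
Constraint 3 (W < V) on D(W)={4,6,8} D(V)={3,5,6,10}: V {3,5,6,10}->{5,6,10}
So after all 3 constraints: D(X) = {4,6,7,8,9,10}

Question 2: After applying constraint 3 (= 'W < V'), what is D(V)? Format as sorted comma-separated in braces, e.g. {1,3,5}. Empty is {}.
Answer: {5,6,10}

Derivation:
Constraint 1 (W != V) on D(W)={4,6,8} D(V)={3,5,6,10}: no change
Constraint 2 (W != X) on D(W)={4,6,8} D(X)={4,6,7,8,9,10}: no change
Constraint 3 (W < V) on D(W)={4,6,8} D(V)={3,5,6,10}: V {3,5,6,10}->{5,6,10}
So after constraint 3: D(V) = {5,6,10}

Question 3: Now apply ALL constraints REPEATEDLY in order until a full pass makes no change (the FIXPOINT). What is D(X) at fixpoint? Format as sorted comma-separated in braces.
Answer: {4,6,7,8,9,10}

Derivation:
pass 0 (initial): D(X)={4,6,7,8,9,10}
pass 1: V {3,5,6,10}->{5,6,10}
pass 2: no change
Fixpoint after 2 passes: D(X) = {4,6,7,8,9,10}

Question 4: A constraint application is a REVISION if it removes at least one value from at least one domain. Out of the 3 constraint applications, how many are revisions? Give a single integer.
Constraint 1 (W != V) on D(W)={4,6,8} D(V)={3,5,6,10}: no change => not a revision
Constraint 2 (W != X) on D(W)={4,6,8} D(X)={4,6,7,8,9,10}: no change => not a revision
Constraint 3 (W < V) on D(W)={4,6,8} D(V)={3,5,6,10}: V {3,5,6,10}->{5,6,10} => REVISION
Total revisions = 1

Answer: 1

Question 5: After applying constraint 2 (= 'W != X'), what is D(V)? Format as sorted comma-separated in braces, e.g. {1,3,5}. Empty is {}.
Answer: {3,5,6,10}

Derivation:
Constraint 1 (W != V) on D(W)={4,6,8} D(V)={3,5,6,10}: no change
Constraint 2 (W != X) on D(W)={4,6,8} D(X)={4,6,7,8,9,10}: no change
So after constraint 2: D(V) = {3,5,6,10}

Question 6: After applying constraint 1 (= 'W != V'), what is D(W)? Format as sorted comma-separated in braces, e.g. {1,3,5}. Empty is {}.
Constraint 1 (W != V) on D(W)={4,6,8} D(V)={3,5,6,10}: no change
So after constraint 1: D(W) = {4,6,8}

Answer: {4,6,8}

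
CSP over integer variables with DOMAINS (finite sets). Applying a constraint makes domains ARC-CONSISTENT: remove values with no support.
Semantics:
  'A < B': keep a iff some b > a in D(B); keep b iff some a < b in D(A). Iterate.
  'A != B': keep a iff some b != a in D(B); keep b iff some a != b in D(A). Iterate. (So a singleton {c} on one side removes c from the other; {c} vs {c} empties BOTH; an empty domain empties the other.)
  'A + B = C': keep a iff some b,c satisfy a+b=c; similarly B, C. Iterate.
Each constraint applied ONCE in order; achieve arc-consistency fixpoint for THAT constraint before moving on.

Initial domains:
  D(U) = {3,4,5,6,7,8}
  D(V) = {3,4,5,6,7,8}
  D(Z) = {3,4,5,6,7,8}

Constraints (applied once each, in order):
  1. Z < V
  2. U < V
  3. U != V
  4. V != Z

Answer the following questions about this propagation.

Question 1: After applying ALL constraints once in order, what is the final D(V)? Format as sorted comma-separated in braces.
Answer: {4,5,6,7,8}

Derivation:
Constraint 1 (Z < V) on D(Z)={3,4,5,6,7,8} D(V)={3,4,5,6,7,8}: Z {3,4,5,6,7,8}->{3,4,5,6,7}; V {3,4,5,6,7,8}->{4,5,6,7,8}
Constraint 2 (U < V) on D(U)={3,4,5,6,7,8} D(V)={4,5,6,7,8}: U {3,4,5,6,7,8}->{3,4,5,6,7}
Constraint 3 (U != V) on D(U)={3,4,5,6,7} D(V)={4,5,6,7,8}: no change
Constraint 4 (V != Z) on D(V)={4,5,6,7,8} D(Z)={3,4,5,6,7}: no change
So after all 4 constraints: D(V) = {4,5,6,7,8}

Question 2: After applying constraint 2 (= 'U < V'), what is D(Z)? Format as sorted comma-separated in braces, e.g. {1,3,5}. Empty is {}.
Answer: {3,4,5,6,7}

Derivation:
Constraint 1 (Z < V) on D(Z)={3,4,5,6,7,8} D(V)={3,4,5,6,7,8}: Z {3,4,5,6,7,8}->{3,4,5,6,7}; V {3,4,5,6,7,8}->{4,5,6,7,8}
Constraint 2 (U < V) on D(U)={3,4,5,6,7,8} D(V)={4,5,6,7,8}: U {3,4,5,6,7,8}->{3,4,5,6,7}
So after constraint 2: D(Z) = {3,4,5,6,7}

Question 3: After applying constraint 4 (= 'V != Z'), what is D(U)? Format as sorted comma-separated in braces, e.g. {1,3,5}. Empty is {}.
Constraint 1 (Z < V) on D(Z)={3,4,5,6,7,8} D(V)={3,4,5,6,7,8}: Z {3,4,5,6,7,8}->{3,4,5,6,7}; V {3,4,5,6,7,8}->{4,5,6,7,8}
Constraint 2 (U < V) on D(U)={3,4,5,6,7,8} D(V)={4,5,6,7,8}: U {3,4,5,6,7,8}->{3,4,5,6,7}
Constraint 3 (U != V) on D(U)={3,4,5,6,7} D(V)={4,5,6,7,8}: no change
Constraint 4 (V != Z) on D(V)={4,5,6,7,8} D(Z)={3,4,5,6,7}: no change
So after constraint 4: D(U) = {3,4,5,6,7}

Answer: {3,4,5,6,7}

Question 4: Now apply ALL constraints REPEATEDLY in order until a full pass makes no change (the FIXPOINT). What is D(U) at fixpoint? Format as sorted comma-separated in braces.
Answer: {3,4,5,6,7}

Derivation:
pass 0 (initial): D(U)={3,4,5,6,7,8}
pass 1: U {3,4,5,6,7,8}->{3,4,5,6,7}; V {3,4,5,6,7,8}->{4,5,6,7,8}; Z {3,4,5,6,7,8}->{3,4,5,6,7}
pass 2: no change
Fixpoint after 2 passes: D(U) = {3,4,5,6,7}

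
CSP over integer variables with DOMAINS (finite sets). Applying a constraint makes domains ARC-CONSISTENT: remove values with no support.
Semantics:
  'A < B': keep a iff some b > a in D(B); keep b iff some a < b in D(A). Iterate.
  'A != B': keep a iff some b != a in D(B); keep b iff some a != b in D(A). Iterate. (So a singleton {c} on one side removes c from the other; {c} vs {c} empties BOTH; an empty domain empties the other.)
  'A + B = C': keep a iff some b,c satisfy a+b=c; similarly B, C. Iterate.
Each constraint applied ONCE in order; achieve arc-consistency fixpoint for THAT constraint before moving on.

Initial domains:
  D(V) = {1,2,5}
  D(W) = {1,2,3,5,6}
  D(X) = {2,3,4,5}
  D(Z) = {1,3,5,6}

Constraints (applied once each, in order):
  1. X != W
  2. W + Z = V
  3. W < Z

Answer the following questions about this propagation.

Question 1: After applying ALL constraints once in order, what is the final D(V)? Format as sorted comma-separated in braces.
Answer: {2,5}

Derivation:
Constraint 1 (X != W) on D(X)={2,3,4,5} D(W)={1,2,3,5,6}: no change
Constraint 2 (W + Z = V) on D(W)={1,2,3,5,6} D(Z)={1,3,5,6} D(V)={1,2,5}: W {1,2,3,5,6}->{1,2}; Z {1,3,5,6}->{1,3}; V {1,2,5}->{2,5}
Constraint 3 (W < Z) on D(W)={1,2} D(Z)={1,3}: Z {1,3}->{3}
So after all 3 constraints: D(V) = {2,5}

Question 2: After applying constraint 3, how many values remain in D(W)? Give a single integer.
Answer: 2

Derivation:
Constraint 1 (X != W) on D(X)={2,3,4,5} D(W)={1,2,3,5,6}: no change
Constraint 2 (W + Z = V) on D(W)={1,2,3,5,6} D(Z)={1,3,5,6} D(V)={1,2,5}: W {1,2,3,5,6}->{1,2}; Z {1,3,5,6}->{1,3}; V {1,2,5}->{2,5}
Constraint 3 (W < Z) on D(W)={1,2} D(Z)={1,3}: Z {1,3}->{3}
So after constraint 3: D(W)={1,2}, size = 2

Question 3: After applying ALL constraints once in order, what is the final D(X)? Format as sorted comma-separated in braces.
Answer: {2,3,4,5}

Derivation:
Constraint 1 (X != W) on D(X)={2,3,4,5} D(W)={1,2,3,5,6}: no change
Constraint 2 (W + Z = V) on D(W)={1,2,3,5,6} D(Z)={1,3,5,6} D(V)={1,2,5}: W {1,2,3,5,6}->{1,2}; Z {1,3,5,6}->{1,3}; V {1,2,5}->{2,5}
Constraint 3 (W < Z) on D(W)={1,2} D(Z)={1,3}: Z {1,3}->{3}
So after all 3 constraints: D(X) = {2,3,4,5}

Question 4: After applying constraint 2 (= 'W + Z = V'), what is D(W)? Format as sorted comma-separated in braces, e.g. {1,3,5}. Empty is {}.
Answer: {1,2}

Derivation:
Constraint 1 (X != W) on D(X)={2,3,4,5} D(W)={1,2,3,5,6}: no change
Constraint 2 (W + Z = V) on D(W)={1,2,3,5,6} D(Z)={1,3,5,6} D(V)={1,2,5}: W {1,2,3,5,6}->{1,2}; Z {1,3,5,6}->{1,3}; V {1,2,5}->{2,5}
So after constraint 2: D(W) = {1,2}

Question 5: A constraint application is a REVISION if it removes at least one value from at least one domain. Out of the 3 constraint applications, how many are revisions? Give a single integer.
Constraint 1 (X != W) on D(X)={2,3,4,5} D(W)={1,2,3,5,6}: no change => not a revision
Constraint 2 (W + Z = V) on D(W)={1,2,3,5,6} D(Z)={1,3,5,6} D(V)={1,2,5}: W {1,2,3,5,6}->{1,2}; Z {1,3,5,6}->{1,3}; V {1,2,5}->{2,5} => REVISION
Constraint 3 (W < Z) on D(W)={1,2} D(Z)={1,3}: Z {1,3}->{3} => REVISION
Total revisions = 2

Answer: 2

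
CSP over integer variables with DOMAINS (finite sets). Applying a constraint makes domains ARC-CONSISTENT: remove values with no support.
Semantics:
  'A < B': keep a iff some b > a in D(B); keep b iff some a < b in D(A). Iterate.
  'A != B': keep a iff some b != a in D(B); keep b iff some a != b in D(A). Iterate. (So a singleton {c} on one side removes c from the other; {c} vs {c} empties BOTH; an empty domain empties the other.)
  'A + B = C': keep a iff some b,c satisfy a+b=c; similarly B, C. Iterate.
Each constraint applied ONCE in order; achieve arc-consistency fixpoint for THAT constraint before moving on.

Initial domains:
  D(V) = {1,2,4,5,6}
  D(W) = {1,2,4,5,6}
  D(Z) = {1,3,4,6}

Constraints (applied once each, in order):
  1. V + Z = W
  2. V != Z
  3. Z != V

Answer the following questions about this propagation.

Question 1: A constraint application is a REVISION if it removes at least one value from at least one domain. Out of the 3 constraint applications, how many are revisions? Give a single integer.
Constraint 1 (V + Z = W) on D(V)={1,2,4,5,6} D(Z)={1,3,4,6} D(W)={1,2,4,5,6}: V {1,2,4,5,6}->{1,2,4,5}; Z {1,3,4,6}->{1,3,4}; W {1,2,4,5,6}->{2,4,5,6} => REVISION
Constraint 2 (V != Z) on D(V)={1,2,4,5} D(Z)={1,3,4}: no change => not a revision
Constraint 3 (Z != V) on D(Z)={1,3,4} D(V)={1,2,4,5}: no change => not a revision
Total revisions = 1

Answer: 1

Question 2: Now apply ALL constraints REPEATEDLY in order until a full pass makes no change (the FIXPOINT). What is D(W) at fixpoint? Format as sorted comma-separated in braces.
pass 0 (initial): D(W)={1,2,4,5,6}
pass 1: V {1,2,4,5,6}->{1,2,4,5}; W {1,2,4,5,6}->{2,4,5,6}; Z {1,3,4,6}->{1,3,4}
pass 2: no change
Fixpoint after 2 passes: D(W) = {2,4,5,6}

Answer: {2,4,5,6}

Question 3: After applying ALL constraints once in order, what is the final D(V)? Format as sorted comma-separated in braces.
Constraint 1 (V + Z = W) on D(V)={1,2,4,5,6} D(Z)={1,3,4,6} D(W)={1,2,4,5,6}: V {1,2,4,5,6}->{1,2,4,5}; Z {1,3,4,6}->{1,3,4}; W {1,2,4,5,6}->{2,4,5,6}
Constraint 2 (V != Z) on D(V)={1,2,4,5} D(Z)={1,3,4}: no change
Constraint 3 (Z != V) on D(Z)={1,3,4} D(V)={1,2,4,5}: no change
So after all 3 constraints: D(V) = {1,2,4,5}

Answer: {1,2,4,5}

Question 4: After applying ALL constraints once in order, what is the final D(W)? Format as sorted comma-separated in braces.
Answer: {2,4,5,6}

Derivation:
Constraint 1 (V + Z = W) on D(V)={1,2,4,5,6} D(Z)={1,3,4,6} D(W)={1,2,4,5,6}: V {1,2,4,5,6}->{1,2,4,5}; Z {1,3,4,6}->{1,3,4}; W {1,2,4,5,6}->{2,4,5,6}
Constraint 2 (V != Z) on D(V)={1,2,4,5} D(Z)={1,3,4}: no change
Constraint 3 (Z != V) on D(Z)={1,3,4} D(V)={1,2,4,5}: no change
So after all 3 constraints: D(W) = {2,4,5,6}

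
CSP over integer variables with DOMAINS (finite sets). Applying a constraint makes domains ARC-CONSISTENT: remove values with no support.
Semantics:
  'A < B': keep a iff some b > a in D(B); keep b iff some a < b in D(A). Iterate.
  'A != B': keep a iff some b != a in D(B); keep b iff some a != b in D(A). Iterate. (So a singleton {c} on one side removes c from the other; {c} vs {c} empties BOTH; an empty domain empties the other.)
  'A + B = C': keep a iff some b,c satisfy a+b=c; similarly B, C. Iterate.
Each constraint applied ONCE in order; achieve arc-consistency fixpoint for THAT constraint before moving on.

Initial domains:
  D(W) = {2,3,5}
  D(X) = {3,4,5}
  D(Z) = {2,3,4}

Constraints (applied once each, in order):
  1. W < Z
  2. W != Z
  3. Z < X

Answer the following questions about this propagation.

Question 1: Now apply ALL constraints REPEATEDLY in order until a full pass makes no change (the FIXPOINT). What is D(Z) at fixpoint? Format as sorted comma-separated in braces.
Answer: {3,4}

Derivation:
pass 0 (initial): D(Z)={2,3,4}
pass 1: W {2,3,5}->{2,3}; X {3,4,5}->{4,5}; Z {2,3,4}->{3,4}
pass 2: no change
Fixpoint after 2 passes: D(Z) = {3,4}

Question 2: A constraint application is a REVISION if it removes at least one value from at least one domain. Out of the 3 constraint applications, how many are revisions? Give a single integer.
Answer: 2

Derivation:
Constraint 1 (W < Z) on D(W)={2,3,5} D(Z)={2,3,4}: W {2,3,5}->{2,3}; Z {2,3,4}->{3,4} => REVISION
Constraint 2 (W != Z) on D(W)={2,3} D(Z)={3,4}: no change => not a revision
Constraint 3 (Z < X) on D(Z)={3,4} D(X)={3,4,5}: X {3,4,5}->{4,5} => REVISION
Total revisions = 2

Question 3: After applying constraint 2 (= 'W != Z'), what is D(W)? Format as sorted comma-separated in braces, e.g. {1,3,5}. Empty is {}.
Answer: {2,3}

Derivation:
Constraint 1 (W < Z) on D(W)={2,3,5} D(Z)={2,3,4}: W {2,3,5}->{2,3}; Z {2,3,4}->{3,4}
Constraint 2 (W != Z) on D(W)={2,3} D(Z)={3,4}: no change
So after constraint 2: D(W) = {2,3}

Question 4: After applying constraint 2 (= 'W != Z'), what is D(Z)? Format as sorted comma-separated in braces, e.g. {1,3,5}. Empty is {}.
Constraint 1 (W < Z) on D(W)={2,3,5} D(Z)={2,3,4}: W {2,3,5}->{2,3}; Z {2,3,4}->{3,4}
Constraint 2 (W != Z) on D(W)={2,3} D(Z)={3,4}: no change
So after constraint 2: D(Z) = {3,4}

Answer: {3,4}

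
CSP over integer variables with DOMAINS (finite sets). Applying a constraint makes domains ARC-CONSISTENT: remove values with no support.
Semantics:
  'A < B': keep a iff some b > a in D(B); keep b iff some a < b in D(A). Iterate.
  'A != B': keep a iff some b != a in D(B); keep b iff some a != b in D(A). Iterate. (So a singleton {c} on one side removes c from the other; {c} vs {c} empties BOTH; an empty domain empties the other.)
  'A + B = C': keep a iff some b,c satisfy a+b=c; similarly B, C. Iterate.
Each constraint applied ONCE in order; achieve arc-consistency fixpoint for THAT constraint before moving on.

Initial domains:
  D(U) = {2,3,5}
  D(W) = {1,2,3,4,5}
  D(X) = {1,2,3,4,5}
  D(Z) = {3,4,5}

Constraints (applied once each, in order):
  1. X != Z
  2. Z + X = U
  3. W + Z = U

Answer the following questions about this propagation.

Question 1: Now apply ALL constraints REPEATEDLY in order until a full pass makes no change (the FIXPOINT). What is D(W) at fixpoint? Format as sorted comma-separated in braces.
Answer: {1,2}

Derivation:
pass 0 (initial): D(W)={1,2,3,4,5}
pass 1: U {2,3,5}->{5}; W {1,2,3,4,5}->{1,2}; X {1,2,3,4,5}->{1,2}; Z {3,4,5}->{3,4}
pass 2: no change
Fixpoint after 2 passes: D(W) = {1,2}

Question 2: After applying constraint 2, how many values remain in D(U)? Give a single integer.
Answer: 1

Derivation:
Constraint 1 (X != Z) on D(X)={1,2,3,4,5} D(Z)={3,4,5}: no change
Constraint 2 (Z + X = U) on D(Z)={3,4,5} D(X)={1,2,3,4,5} D(U)={2,3,5}: Z {3,4,5}->{3,4}; X {1,2,3,4,5}->{1,2}; U {2,3,5}->{5}
So after constraint 2: D(U)={5}, size = 1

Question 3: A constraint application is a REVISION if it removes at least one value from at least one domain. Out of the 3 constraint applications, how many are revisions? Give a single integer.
Constraint 1 (X != Z) on D(X)={1,2,3,4,5} D(Z)={3,4,5}: no change => not a revision
Constraint 2 (Z + X = U) on D(Z)={3,4,5} D(X)={1,2,3,4,5} D(U)={2,3,5}: Z {3,4,5}->{3,4}; X {1,2,3,4,5}->{1,2}; U {2,3,5}->{5} => REVISION
Constraint 3 (W + Z = U) on D(W)={1,2,3,4,5} D(Z)={3,4} D(U)={5}: W {1,2,3,4,5}->{1,2} => REVISION
Total revisions = 2

Answer: 2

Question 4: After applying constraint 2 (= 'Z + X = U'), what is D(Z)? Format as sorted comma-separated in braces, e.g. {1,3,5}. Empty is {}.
Constraint 1 (X != Z) on D(X)={1,2,3,4,5} D(Z)={3,4,5}: no change
Constraint 2 (Z + X = U) on D(Z)={3,4,5} D(X)={1,2,3,4,5} D(U)={2,3,5}: Z {3,4,5}->{3,4}; X {1,2,3,4,5}->{1,2}; U {2,3,5}->{5}
So after constraint 2: D(Z) = {3,4}

Answer: {3,4}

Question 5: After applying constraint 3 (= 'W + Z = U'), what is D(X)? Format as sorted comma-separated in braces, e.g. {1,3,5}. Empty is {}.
Answer: {1,2}

Derivation:
Constraint 1 (X != Z) on D(X)={1,2,3,4,5} D(Z)={3,4,5}: no change
Constraint 2 (Z + X = U) on D(Z)={3,4,5} D(X)={1,2,3,4,5} D(U)={2,3,5}: Z {3,4,5}->{3,4}; X {1,2,3,4,5}->{1,2}; U {2,3,5}->{5}
Constraint 3 (W + Z = U) on D(W)={1,2,3,4,5} D(Z)={3,4} D(U)={5}: W {1,2,3,4,5}->{1,2}
So after constraint 3: D(X) = {1,2}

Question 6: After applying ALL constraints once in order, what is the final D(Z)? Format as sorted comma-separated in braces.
Answer: {3,4}

Derivation:
Constraint 1 (X != Z) on D(X)={1,2,3,4,5} D(Z)={3,4,5}: no change
Constraint 2 (Z + X = U) on D(Z)={3,4,5} D(X)={1,2,3,4,5} D(U)={2,3,5}: Z {3,4,5}->{3,4}; X {1,2,3,4,5}->{1,2}; U {2,3,5}->{5}
Constraint 3 (W + Z = U) on D(W)={1,2,3,4,5} D(Z)={3,4} D(U)={5}: W {1,2,3,4,5}->{1,2}
So after all 3 constraints: D(Z) = {3,4}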